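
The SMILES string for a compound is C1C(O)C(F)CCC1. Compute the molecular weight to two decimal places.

Atom tally by fragment:
  cyclohexane ring core → C:6 H:12
  (− 2 ring H displaced by substituents)
  + OH → O:1 H:1
  + F → F:1
Element totals:
  C: 6
  H: 11
  F: 1
  O: 1
Molecular formula: C6H11FO.
  M = 6(12.011) + 11(1.008) + 18.998 + 15.999
    = 72.066 + 11.088 + 18.998 + 15.999 = 118.151

118.15 g/mol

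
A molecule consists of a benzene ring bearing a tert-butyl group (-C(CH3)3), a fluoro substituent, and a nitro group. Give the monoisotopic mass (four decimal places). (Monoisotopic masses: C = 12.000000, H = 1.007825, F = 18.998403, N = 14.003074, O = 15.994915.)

197.0852

Atom tally by fragment:
  benzene ring core → C:6 H:6
  (− 3 ring H displaced by substituents)
  + C(CH3)3 → C:4 H:9
  + F → F:1
  + NO2 → N:1 O:2
Element totals:
  C: 10
  H: 12
  F: 1
  N: 1
  O: 2
Molecular formula: C10H12FNO2.
  M = 10(12.0) + 12(1.007825) + 18.998403 + 14.003074 + 2(15.994915)
    = 120.000000 + 12.093900 + 18.998403 + 14.003074 + 31.989830 = 197.085207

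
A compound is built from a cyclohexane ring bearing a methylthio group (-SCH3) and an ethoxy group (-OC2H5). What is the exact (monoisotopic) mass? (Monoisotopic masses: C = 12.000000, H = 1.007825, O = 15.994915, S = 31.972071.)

174.1078

Atom tally by fragment:
  cyclohexane ring core → C:6 H:12
  (− 2 ring H displaced by substituents)
  + SCH3 → C:1 H:3 S:1
  + OC2H5 → C:2 H:5 O:1
Element totals:
  C: 9
  H: 18
  O: 1
  S: 1
Molecular formula: C9H18OS.
  M = 9(12.0) + 18(1.007825) + 15.994915 + 31.972071
    = 108.000000 + 18.140850 + 15.994915 + 31.972071 = 174.107836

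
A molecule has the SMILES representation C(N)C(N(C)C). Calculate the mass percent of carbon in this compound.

54.50%

Atom tally by fragment:
  H2NCH2 → C:1 H:4 N:1
  CH2N(CH3)2 → C:3 H:8 N:1
Element totals:
  C: 4
  H: 12
  N: 2
Molecular formula: C4H12N2.
Molar mass = 88.154 g/mol.
Mass from C: 4 × 12.011 = 48.044 g/mol.
%C = 48.044 / 88.154 × 100 = 54.50%.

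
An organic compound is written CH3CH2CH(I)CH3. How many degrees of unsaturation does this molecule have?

Atom tally by fragment:
  CH3 → C:1 H:3
  CH2 → C:1 H:2
  CH(I) → C:1 H:1 I:1
  CH3 → C:1 H:3
Element totals:
  C: 4
  H: 9
  I: 1
Molecular formula: C4H9I.
DoU = (2C + 2 + N − H − X) / 2 = (2·4 + 2 + 0 − 9 − 1) / 2 = 0.

0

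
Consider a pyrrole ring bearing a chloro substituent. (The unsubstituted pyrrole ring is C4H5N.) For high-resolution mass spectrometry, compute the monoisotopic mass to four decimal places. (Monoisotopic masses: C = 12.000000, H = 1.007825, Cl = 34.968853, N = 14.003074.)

Atom tally by fragment:
  pyrrole ring core → C:4 H:5 N:1
  (− 1 ring H displaced by substituents)
  + Cl → Cl:1
Element totals:
  C: 4
  H: 4
  Cl: 1
  N: 1
Molecular formula: C4H4ClN.
  M = 4(12.0) + 4(1.007825) + 34.968853 + 14.003074
    = 48.000000 + 4.031300 + 34.968853 + 14.003074 = 101.003227

101.0032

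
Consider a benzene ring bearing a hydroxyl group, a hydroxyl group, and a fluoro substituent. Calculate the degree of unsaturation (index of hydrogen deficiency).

4

Atom tally by fragment:
  benzene ring core → C:6 H:6
  (− 3 ring H displaced by substituents)
  + OH → O:1 H:1
  + OH → O:1 H:1
  + F → F:1
Element totals:
  C: 6
  H: 5
  F: 1
  O: 2
Molecular formula: C6H5FO2.
DoU = (2C + 2 + N − H − X) / 2 = (2·6 + 2 + 0 − 5 − 1) / 2 = 4.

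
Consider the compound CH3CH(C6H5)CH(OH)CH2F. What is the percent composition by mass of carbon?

Element totals:
  C: 10
  H: 13
  F: 1
  O: 1
Molecular formula: C10H13FO.
Molar mass = 168.211 g/mol.
Mass from C: 10 × 12.011 = 120.110 g/mol.
%C = 120.110 / 168.211 × 100 = 71.40%.

71.40%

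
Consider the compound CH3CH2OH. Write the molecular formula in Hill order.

C2H6O

Element totals:
  C: 2
  H: 6
  O: 1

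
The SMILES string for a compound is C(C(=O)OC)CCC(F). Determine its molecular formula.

C6H11FO2

Atom tally by fragment:
  CH3OOCCH2 → C:3 H:5 O:2
  CH2 → C:1 H:2
  CH2 → C:1 H:2
  CH2F → C:1 H:2 F:1
Element totals:
  C: 6
  H: 11
  F: 1
  O: 2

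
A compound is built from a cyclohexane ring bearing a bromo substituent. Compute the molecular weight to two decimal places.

163.06 g/mol

Atom tally by fragment:
  cyclohexane ring core → C:6 H:12
  (− 1 ring H displaced by substituents)
  + Br → Br:1
Element totals:
  C: 6
  H: 11
  Br: 1
Molecular formula: C6H11Br.
  M = 6(12.011) + 11(1.008) + 79.904
    = 72.066 + 11.088 + 79.904 = 163.058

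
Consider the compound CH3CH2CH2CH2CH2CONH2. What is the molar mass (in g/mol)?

Atom tally by fragment:
  CH3 → C:1 H:3
  CH2 → C:1 H:2
  CH2 → C:1 H:2
  CH2 → C:1 H:2
  CH2CONH2 → C:2 H:4 O:1 N:1
Element totals:
  C: 6
  H: 13
  N: 1
  O: 1
Molecular formula: C6H13NO.
  M = 6(12.011) + 13(1.008) + 14.007 + 15.999
    = 72.066 + 13.104 + 14.007 + 15.999 = 115.176

115.18 g/mol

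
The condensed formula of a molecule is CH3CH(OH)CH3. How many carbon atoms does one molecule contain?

3

Atom tally by fragment:
  CH3 → C:1 H:3
  CH(OH) → C:1 H:2 O:1
  CH3 → C:1 H:3
Element totals:
  C: 3
  H: 8
  O: 1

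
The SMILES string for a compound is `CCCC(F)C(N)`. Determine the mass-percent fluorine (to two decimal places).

Atom tally by fragment:
  CH3 → C:1 H:3
  CH2 → C:1 H:2
  CH2 → C:1 H:2
  CH(F) → C:1 H:1 F:1
  CH2NH2 → C:1 H:4 N:1
Element totals:
  C: 5
  H: 12
  F: 1
  N: 1
Molecular formula: C5H12FN.
Molar mass = 105.156 g/mol.
Mass from F: 1 × 18.998 = 18.998 g/mol.
%F = 18.998 / 105.156 × 100 = 18.07%.

18.07%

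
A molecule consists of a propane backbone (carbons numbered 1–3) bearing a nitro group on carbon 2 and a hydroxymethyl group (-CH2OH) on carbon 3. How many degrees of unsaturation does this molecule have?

1

Atom tally by fragment:
  CH3 → C:1 H:3
  CH(NO2) → C:1 H:1 N:1 O:2
  CH2CH2OH → C:2 H:5 O:1
Element totals:
  C: 4
  H: 9
  N: 1
  O: 3
Molecular formula: C4H9NO3.
DoU = (2C + 2 + N − H − X) / 2 = (2·4 + 2 + 1 − 9 − 0) / 2 = 1.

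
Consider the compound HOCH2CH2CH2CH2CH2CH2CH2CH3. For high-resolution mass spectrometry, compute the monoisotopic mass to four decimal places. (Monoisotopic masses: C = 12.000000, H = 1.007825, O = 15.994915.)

130.1358

Atom tally by fragment:
  HOCH2CH2 → C:2 H:5 O:1
  CH2 → C:1 H:2
  CH2 → C:1 H:2
  CH2 → C:1 H:2
  CH2 → C:1 H:2
  CH2 → C:1 H:2
  CH3 → C:1 H:3
Element totals:
  C: 8
  H: 18
  O: 1
Molecular formula: C8H18O.
  M = 8(12.0) + 18(1.007825) + 15.994915
    = 96.000000 + 18.140850 + 15.994915 = 130.135765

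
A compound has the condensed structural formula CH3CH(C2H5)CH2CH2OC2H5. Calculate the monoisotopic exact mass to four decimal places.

130.1358

Element totals:
  C: 8
  H: 18
  O: 1
Molecular formula: C8H18O.
  M = 8(12.0) + 18(1.007825) + 15.994915
    = 96.000000 + 18.140850 + 15.994915 = 130.135765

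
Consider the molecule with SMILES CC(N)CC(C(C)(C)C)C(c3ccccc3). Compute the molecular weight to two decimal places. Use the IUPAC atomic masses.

Atom tally by fragment:
  CH3 → C:1 H:3
  CH(NH2) → C:1 H:3 N:1
  CH2 → C:1 H:2
  CH(C(CH3)3) → C:5 H:10
  CH2C6H5 → C:7 H:7
Element totals:
  C: 15
  H: 25
  N: 1
Molecular formula: C15H25N.
  M = 15(12.011) + 25(1.008) + 14.007
    = 180.165 + 25.200 + 14.007 = 219.372

219.37 g/mol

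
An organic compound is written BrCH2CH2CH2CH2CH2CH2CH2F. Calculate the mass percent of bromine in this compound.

Element totals:
  C: 7
  H: 14
  Br: 1
  F: 1
Molecular formula: C7H14BrF.
Molar mass = 197.091 g/mol.
Mass from Br: 1 × 79.904 = 79.904 g/mol.
%Br = 79.904 / 197.091 × 100 = 40.54%.

40.54%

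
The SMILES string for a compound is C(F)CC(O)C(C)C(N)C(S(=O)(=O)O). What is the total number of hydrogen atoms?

16

Atom tally by fragment:
  FCH2 → C:1 H:2 F:1
  CH2 → C:1 H:2
  CH(OH) → C:1 H:2 O:1
  CH(CH3) → C:2 H:4
  CH(NH2) → C:1 H:3 N:1
  CH2SO3H → C:1 H:3 S:1 O:3
Element totals:
  C: 7
  H: 16
  F: 1
  N: 1
  O: 4
  S: 1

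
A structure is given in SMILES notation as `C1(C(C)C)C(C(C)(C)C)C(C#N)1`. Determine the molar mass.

Atom tally by fragment:
  cyclopropane ring core → C:3 H:6
  (− 3 ring H displaced by substituents)
  + CH(CH3)2 → C:3 H:7
  + C(CH3)3 → C:4 H:9
  + CN → C:1 N:1
Element totals:
  C: 11
  H: 19
  N: 1
Molecular formula: C11H19N.
  M = 11(12.011) + 19(1.008) + 14.007
    = 132.121 + 19.152 + 14.007 = 165.280

165.28 g/mol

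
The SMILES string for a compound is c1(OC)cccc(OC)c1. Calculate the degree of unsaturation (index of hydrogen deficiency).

Atom tally by fragment:
  benzene ring core → C:6 H:6
  (− 2 ring H displaced by substituents)
  + OCH3 → C:1 H:3 O:1
  + OCH3 → C:1 H:3 O:1
Element totals:
  C: 8
  H: 10
  O: 2
Molecular formula: C8H10O2.
DoU = (2C + 2 + N − H − X) / 2 = (2·8 + 2 + 0 − 10 − 0) / 2 = 4.

4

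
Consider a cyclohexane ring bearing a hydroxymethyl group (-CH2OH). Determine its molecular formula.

Atom tally by fragment:
  cyclohexane ring core → C:6 H:12
  (− 1 ring H displaced by substituents)
  + CH2OH → C:1 H:3 O:1
Element totals:
  C: 7
  H: 14
  O: 1

C7H14O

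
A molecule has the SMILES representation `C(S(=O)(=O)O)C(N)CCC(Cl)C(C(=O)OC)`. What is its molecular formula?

C8H16ClNO5S

Atom tally by fragment:
  HO3SCH2 → C:1 H:3 S:1 O:3
  CH(NH2) → C:1 H:3 N:1
  CH2 → C:1 H:2
  CH2 → C:1 H:2
  CH(Cl) → C:1 H:1 Cl:1
  CH2COOCH3 → C:3 H:5 O:2
Element totals:
  C: 8
  H: 16
  Cl: 1
  N: 1
  O: 5
  S: 1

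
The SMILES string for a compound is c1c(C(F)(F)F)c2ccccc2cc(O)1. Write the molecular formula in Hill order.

C11H7F3O

Atom tally by fragment:
  naphthalene ring system core → C:10 H:8
  (− 2 ring H displaced by substituents)
  + CF3 → C:1 F:3
  + OH → O:1 H:1
Element totals:
  C: 11
  H: 7
  F: 3
  O: 1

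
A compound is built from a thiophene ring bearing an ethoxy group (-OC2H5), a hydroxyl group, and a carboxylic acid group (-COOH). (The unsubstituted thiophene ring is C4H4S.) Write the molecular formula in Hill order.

Atom tally by fragment:
  thiophene ring core → C:4 H:4 S:1
  (− 3 ring H displaced by substituents)
  + OC2H5 → C:2 H:5 O:1
  + OH → O:1 H:1
  + COOH → C:1 H:1 O:2
Element totals:
  C: 7
  H: 8
  O: 4
  S: 1

C7H8O4S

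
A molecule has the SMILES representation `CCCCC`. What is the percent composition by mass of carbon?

Atom tally by fragment:
  CH3 → C:1 H:3
  CH2 → C:1 H:2
  CH2 → C:1 H:2
  CH2 → C:1 H:2
  CH3 → C:1 H:3
Element totals:
  C: 5
  H: 12
Molecular formula: C5H12.
Molar mass = 72.151 g/mol.
Mass from C: 5 × 12.011 = 60.055 g/mol.
%C = 60.055 / 72.151 × 100 = 83.24%.

83.24%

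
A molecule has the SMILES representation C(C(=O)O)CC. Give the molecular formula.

C4H8O2

Atom tally by fragment:
  HOOCCH2 → C:2 H:3 O:2
  CH2 → C:1 H:2
  CH3 → C:1 H:3
Element totals:
  C: 4
  H: 8
  O: 2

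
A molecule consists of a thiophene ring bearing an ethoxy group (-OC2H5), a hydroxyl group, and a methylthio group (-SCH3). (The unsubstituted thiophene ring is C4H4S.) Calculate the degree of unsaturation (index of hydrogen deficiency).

Atom tally by fragment:
  thiophene ring core → C:4 H:4 S:1
  (− 3 ring H displaced by substituents)
  + OC2H5 → C:2 H:5 O:1
  + OH → O:1 H:1
  + SCH3 → C:1 H:3 S:1
Element totals:
  C: 7
  H: 10
  O: 2
  S: 2
Molecular formula: C7H10O2S2.
DoU = (2C + 2 + N − H − X) / 2 = (2·7 + 2 + 0 − 10 − 0) / 2 = 3.

3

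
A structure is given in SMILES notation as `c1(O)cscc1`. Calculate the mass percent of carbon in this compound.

Atom tally by fragment:
  thiophene ring core → C:4 H:4 S:1
  (− 1 ring H displaced by substituents)
  + OH → O:1 H:1
Element totals:
  C: 4
  H: 4
  O: 1
  S: 1
Molecular formula: C4H4OS.
Molar mass = 100.135 g/mol.
Mass from C: 4 × 12.011 = 48.044 g/mol.
%C = 48.044 / 100.135 × 100 = 47.98%.

47.98%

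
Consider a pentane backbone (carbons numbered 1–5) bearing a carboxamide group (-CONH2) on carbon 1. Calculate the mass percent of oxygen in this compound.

Atom tally by fragment:
  H2NOCCH2 → C:2 H:4 O:1 N:1
  CH2 → C:1 H:2
  CH2 → C:1 H:2
  CH2 → C:1 H:2
  CH3 → C:1 H:3
Element totals:
  C: 6
  H: 13
  N: 1
  O: 1
Molecular formula: C6H13NO.
Molar mass = 115.176 g/mol.
Mass from O: 1 × 15.999 = 15.999 g/mol.
%O = 15.999 / 115.176 × 100 = 13.89%.

13.89%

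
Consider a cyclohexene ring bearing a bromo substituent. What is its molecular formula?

C6H9Br

Atom tally by fragment:
  cyclohexene ring core → C:6 H:10
  (− 1 ring H displaced by substituents)
  + Br → Br:1
Element totals:
  C: 6
  H: 9
  Br: 1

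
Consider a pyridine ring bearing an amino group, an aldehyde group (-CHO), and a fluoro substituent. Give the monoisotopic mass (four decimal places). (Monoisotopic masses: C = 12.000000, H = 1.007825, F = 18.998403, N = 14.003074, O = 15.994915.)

140.0386

Atom tally by fragment:
  pyridine ring core → C:5 H:5 N:1
  (− 3 ring H displaced by substituents)
  + NH2 → N:1 H:2
  + CHO → C:1 H:1 O:1
  + F → F:1
Element totals:
  C: 6
  H: 5
  F: 1
  N: 2
  O: 1
Molecular formula: C6H5FN2O.
  M = 6(12.0) + 5(1.007825) + 18.998403 + 2(14.003074) + 15.994915
    = 72.000000 + 5.039125 + 18.998403 + 28.006148 + 15.994915 = 140.038591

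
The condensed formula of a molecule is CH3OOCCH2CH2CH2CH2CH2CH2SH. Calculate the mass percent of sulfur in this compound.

Atom tally by fragment:
  CH3OOCCH2 → C:3 H:5 O:2
  CH2 → C:1 H:2
  CH2 → C:1 H:2
  CH2 → C:1 H:2
  CH2 → C:1 H:2
  CH2SH → C:1 H:3 S:1
Element totals:
  C: 8
  H: 16
  O: 2
  S: 1
Molecular formula: C8H16O2S.
Molar mass = 176.274 g/mol.
Mass from S: 1 × 32.06 = 32.060 g/mol.
%S = 32.060 / 176.274 × 100 = 18.19%.

18.19%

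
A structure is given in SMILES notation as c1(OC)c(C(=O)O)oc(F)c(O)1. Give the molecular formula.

C6H5FO5

Atom tally by fragment:
  furan ring core → C:4 H:4 O:1
  (− 4 ring H displaced by substituents)
  + OCH3 → C:1 H:3 O:1
  + COOH → C:1 H:1 O:2
  + F → F:1
  + OH → O:1 H:1
Element totals:
  C: 6
  H: 5
  F: 1
  O: 5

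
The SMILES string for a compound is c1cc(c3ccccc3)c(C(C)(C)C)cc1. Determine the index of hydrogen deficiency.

8

Atom tally by fragment:
  benzene ring core → C:6 H:6
  (− 2 ring H displaced by substituents)
  + C6H5 → C:6 H:5
  + C(CH3)3 → C:4 H:9
Element totals:
  C: 16
  H: 18
Molecular formula: C16H18.
DoU = (2C + 2 + N − H − X) / 2 = (2·16 + 2 + 0 − 18 − 0) / 2 = 8.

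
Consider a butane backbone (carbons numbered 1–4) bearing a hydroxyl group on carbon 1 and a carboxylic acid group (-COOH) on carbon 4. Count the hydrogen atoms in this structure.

10

Atom tally by fragment:
  HOCH2 → C:1 H:3 O:1
  CH2 → C:1 H:2
  CH2 → C:1 H:2
  CH2COOH → C:2 H:3 O:2
Element totals:
  C: 5
  H: 10
  O: 3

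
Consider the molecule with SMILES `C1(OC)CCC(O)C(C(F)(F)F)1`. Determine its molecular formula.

Atom tally by fragment:
  cyclopentane ring core → C:5 H:10
  (− 3 ring H displaced by substituents)
  + OCH3 → C:1 H:3 O:1
  + OH → O:1 H:1
  + CF3 → C:1 F:3
Element totals:
  C: 7
  H: 11
  F: 3
  O: 2

C7H11F3O2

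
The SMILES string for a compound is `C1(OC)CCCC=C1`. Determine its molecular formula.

C7H12O

Atom tally by fragment:
  cyclohexene ring core → C:6 H:10
  (− 1 ring H displaced by substituents)
  + OCH3 → C:1 H:3 O:1
Element totals:
  C: 7
  H: 12
  O: 1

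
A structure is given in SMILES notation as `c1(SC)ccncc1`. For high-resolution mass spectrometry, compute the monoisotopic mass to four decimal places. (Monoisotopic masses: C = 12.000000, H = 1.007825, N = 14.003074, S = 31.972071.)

125.0299

Atom tally by fragment:
  pyridine ring core → C:5 H:5 N:1
  (− 1 ring H displaced by substituents)
  + SCH3 → C:1 H:3 S:1
Element totals:
  C: 6
  H: 7
  N: 1
  S: 1
Molecular formula: C6H7NS.
  M = 6(12.0) + 7(1.007825) + 14.003074 + 31.972071
    = 72.000000 + 7.054775 + 14.003074 + 31.972071 = 125.029920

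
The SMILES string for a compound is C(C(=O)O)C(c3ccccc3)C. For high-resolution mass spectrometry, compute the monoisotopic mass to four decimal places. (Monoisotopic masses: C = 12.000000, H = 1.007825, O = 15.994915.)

Atom tally by fragment:
  HOOCCH2 → C:2 H:3 O:2
  CH(C6H5) → C:7 H:6
  CH3 → C:1 H:3
Element totals:
  C: 10
  H: 12
  O: 2
Molecular formula: C10H12O2.
  M = 10(12.0) + 12(1.007825) + 2(15.994915)
    = 120.000000 + 12.093900 + 31.989830 = 164.083730

164.0837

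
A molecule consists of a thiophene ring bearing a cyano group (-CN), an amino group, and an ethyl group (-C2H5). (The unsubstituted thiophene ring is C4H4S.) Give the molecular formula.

Atom tally by fragment:
  thiophene ring core → C:4 H:4 S:1
  (− 3 ring H displaced by substituents)
  + CN → C:1 N:1
  + NH2 → N:1 H:2
  + C2H5 → C:2 H:5
Element totals:
  C: 7
  H: 8
  N: 2
  S: 1

C7H8N2S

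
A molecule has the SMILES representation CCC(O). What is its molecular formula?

Atom tally by fragment:
  CH3 → C:1 H:3
  CH2 → C:1 H:2
  CH2OH → C:1 H:3 O:1
Element totals:
  C: 3
  H: 8
  O: 1

C3H8O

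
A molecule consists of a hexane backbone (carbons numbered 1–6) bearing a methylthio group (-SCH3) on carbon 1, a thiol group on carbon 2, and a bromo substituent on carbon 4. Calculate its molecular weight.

243.22 g/mol

Atom tally by fragment:
  CH3SCH2 → C:2 H:5 S:1
  CH(SH) → C:1 H:2 S:1
  CH2 → C:1 H:2
  CH(Br) → C:1 H:1 Br:1
  CH2 → C:1 H:2
  CH3 → C:1 H:3
Element totals:
  C: 7
  H: 15
  Br: 1
  S: 2
Molecular formula: C7H15BrS2.
  M = 7(12.011) + 15(1.008) + 79.904 + 2(32.06)
    = 84.077 + 15.120 + 79.904 + 64.120 = 243.221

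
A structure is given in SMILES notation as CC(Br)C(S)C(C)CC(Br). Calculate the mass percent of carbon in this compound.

28.99%

Atom tally by fragment:
  CH3 → C:1 H:3
  CH(Br) → C:1 H:1 Br:1
  CH(SH) → C:1 H:2 S:1
  CH(CH3) → C:2 H:4
  CH2 → C:1 H:2
  CH2Br → C:1 H:2 Br:1
Element totals:
  C: 7
  H: 14
  Br: 2
  S: 1
Molecular formula: C7H14Br2S.
Molar mass = 290.057 g/mol.
Mass from C: 7 × 12.011 = 84.077 g/mol.
%C = 84.077 / 290.057 × 100 = 28.99%.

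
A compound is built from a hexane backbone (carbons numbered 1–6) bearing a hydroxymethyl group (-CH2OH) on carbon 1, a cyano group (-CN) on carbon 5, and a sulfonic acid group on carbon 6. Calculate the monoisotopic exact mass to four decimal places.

221.0722

Atom tally by fragment:
  HOCH2CH2 → C:2 H:5 O:1
  CH2 → C:1 H:2
  CH2 → C:1 H:2
  CH2 → C:1 H:2
  CH(CN) → C:2 H:1 N:1
  CH2SO3H → C:1 H:3 S:1 O:3
Element totals:
  C: 8
  H: 15
  N: 1
  O: 4
  S: 1
Molecular formula: C8H15NO4S.
  M = 8(12.0) + 15(1.007825) + 14.003074 + 4(15.994915) + 31.972071
    = 96.000000 + 15.117375 + 14.003074 + 63.979660 + 31.972071 = 221.072180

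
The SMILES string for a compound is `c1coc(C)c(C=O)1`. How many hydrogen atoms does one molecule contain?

Atom tally by fragment:
  furan ring core → C:4 H:4 O:1
  (− 2 ring H displaced by substituents)
  + CH3 → C:1 H:3
  + CHO → C:1 H:1 O:1
Element totals:
  C: 6
  H: 6
  O: 2

6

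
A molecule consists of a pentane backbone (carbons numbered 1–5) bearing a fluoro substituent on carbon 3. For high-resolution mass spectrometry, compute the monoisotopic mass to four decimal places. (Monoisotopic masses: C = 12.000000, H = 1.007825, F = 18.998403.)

Atom tally by fragment:
  CH3 → C:1 H:3
  CH2 → C:1 H:2
  CH(F) → C:1 H:1 F:1
  CH2 → C:1 H:2
  CH3 → C:1 H:3
Element totals:
  C: 5
  H: 11
  F: 1
Molecular formula: C5H11F.
  M = 5(12.0) + 11(1.007825) + 18.998403
    = 60.000000 + 11.086075 + 18.998403 = 90.084478

90.0845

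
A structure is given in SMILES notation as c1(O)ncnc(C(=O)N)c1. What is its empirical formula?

C5H5N3O2

Atom tally by fragment:
  pyrimidine ring core → C:4 H:4 N:2
  (− 2 ring H displaced by substituents)
  + OH → O:1 H:1
  + CONH2 → C:1 H:2 O:1 N:1
Element totals:
  C: 5
  H: 5
  N: 3
  O: 2
Molecular formula: C5H5N3O2.
gcd of subscripts (5, 5, 3, 2) = 1, so the empirical formula equals the molecular formula.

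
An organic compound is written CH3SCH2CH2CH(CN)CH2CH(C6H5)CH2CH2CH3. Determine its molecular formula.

Atom tally by fragment:
  CH3SCH2 → C:2 H:5 S:1
  CH2 → C:1 H:2
  CH(CN) → C:2 H:1 N:1
  CH2 → C:1 H:2
  CH(C6H5) → C:7 H:6
  CH2 → C:1 H:2
  CH2 → C:1 H:2
  CH3 → C:1 H:3
Element totals:
  C: 16
  H: 23
  N: 1
  S: 1

C16H23NS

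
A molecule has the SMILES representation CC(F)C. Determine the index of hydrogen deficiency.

Atom tally by fragment:
  CH3 → C:1 H:3
  CH(F) → C:1 H:1 F:1
  CH3 → C:1 H:3
Element totals:
  C: 3
  H: 7
  F: 1
Molecular formula: C3H7F.
DoU = (2C + 2 + N − H − X) / 2 = (2·3 + 2 + 0 − 7 − 1) / 2 = 0.

0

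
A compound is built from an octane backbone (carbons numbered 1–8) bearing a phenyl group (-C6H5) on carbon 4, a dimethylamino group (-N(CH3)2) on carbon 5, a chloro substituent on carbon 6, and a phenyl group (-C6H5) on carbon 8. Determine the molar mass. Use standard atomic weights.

343.94 g/mol

Atom tally by fragment:
  CH3 → C:1 H:3
  CH2 → C:1 H:2
  CH2 → C:1 H:2
  CH(C6H5) → C:7 H:6
  CH(N(CH3)2) → C:3 H:7 N:1
  CH(Cl) → C:1 H:1 Cl:1
  CH2 → C:1 H:2
  CH2C6H5 → C:7 H:7
Element totals:
  C: 22
  H: 30
  Cl: 1
  N: 1
Molecular formula: C22H30ClN.
  M = 22(12.011) + 30(1.008) + 35.45 + 14.007
    = 264.242 + 30.240 + 35.450 + 14.007 = 343.939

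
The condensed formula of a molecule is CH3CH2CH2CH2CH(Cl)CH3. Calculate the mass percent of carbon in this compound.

Element totals:
  C: 6
  H: 13
  Cl: 1
Molecular formula: C6H13Cl.
Molar mass = 120.620 g/mol.
Mass from C: 6 × 12.011 = 72.066 g/mol.
%C = 72.066 / 120.620 × 100 = 59.75%.

59.75%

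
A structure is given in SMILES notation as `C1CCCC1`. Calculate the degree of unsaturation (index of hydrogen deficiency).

Atom tally by fragment:
  cyclopentane ring core → C:5 H:10
Element totals:
  C: 5
  H: 10
Molecular formula: C5H10.
DoU = (2C + 2 + N − H − X) / 2 = (2·5 + 2 + 0 − 10 − 0) / 2 = 1.

1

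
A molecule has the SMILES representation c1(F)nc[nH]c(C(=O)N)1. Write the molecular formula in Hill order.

C4H4FN3O

Atom tally by fragment:
  imidazole ring core → C:3 H:4 N:2
  (− 2 ring H displaced by substituents)
  + F → F:1
  + CONH2 → C:1 H:2 O:1 N:1
Element totals:
  C: 4
  H: 4
  F: 1
  N: 3
  O: 1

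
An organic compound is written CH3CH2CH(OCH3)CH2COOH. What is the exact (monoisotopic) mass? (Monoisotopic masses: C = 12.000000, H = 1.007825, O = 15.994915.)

132.0786

Element totals:
  C: 6
  H: 12
  O: 3
Molecular formula: C6H12O3.
  M = 6(12.0) + 12(1.007825) + 3(15.994915)
    = 72.000000 + 12.093900 + 47.984745 = 132.078645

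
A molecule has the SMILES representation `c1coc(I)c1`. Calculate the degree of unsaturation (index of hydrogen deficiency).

3

Atom tally by fragment:
  furan ring core → C:4 H:4 O:1
  (− 1 ring H displaced by substituents)
  + I → I:1
Element totals:
  C: 4
  H: 3
  I: 1
  O: 1
Molecular formula: C4H3IO.
DoU = (2C + 2 + N − H − X) / 2 = (2·4 + 2 + 0 − 3 − 1) / 2 = 3.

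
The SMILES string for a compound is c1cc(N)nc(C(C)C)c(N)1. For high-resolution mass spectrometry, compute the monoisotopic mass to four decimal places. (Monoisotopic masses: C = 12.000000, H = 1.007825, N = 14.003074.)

151.1109

Atom tally by fragment:
  pyridine ring core → C:5 H:5 N:1
  (− 3 ring H displaced by substituents)
  + NH2 → N:1 H:2
  + CH(CH3)2 → C:3 H:7
  + NH2 → N:1 H:2
Element totals:
  C: 8
  H: 13
  N: 3
Molecular formula: C8H13N3.
  M = 8(12.0) + 13(1.007825) + 3(14.003074)
    = 96.000000 + 13.101725 + 42.009222 = 151.110947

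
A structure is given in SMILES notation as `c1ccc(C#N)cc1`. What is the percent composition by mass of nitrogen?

13.58%

Atom tally by fragment:
  benzene ring core → C:6 H:6
  (− 1 ring H displaced by substituents)
  + CN → C:1 N:1
Element totals:
  C: 7
  H: 5
  N: 1
Molecular formula: C7H5N.
Molar mass = 103.124 g/mol.
Mass from N: 1 × 14.007 = 14.007 g/mol.
%N = 14.007 / 103.124 × 100 = 13.58%.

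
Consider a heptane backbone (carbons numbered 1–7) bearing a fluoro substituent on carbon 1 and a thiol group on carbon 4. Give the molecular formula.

Atom tally by fragment:
  FCH2 → C:1 H:2 F:1
  CH2 → C:1 H:2
  CH2 → C:1 H:2
  CH(SH) → C:1 H:2 S:1
  CH2 → C:1 H:2
  CH2 → C:1 H:2
  CH3 → C:1 H:3
Element totals:
  C: 7
  H: 15
  F: 1
  S: 1

C7H15FS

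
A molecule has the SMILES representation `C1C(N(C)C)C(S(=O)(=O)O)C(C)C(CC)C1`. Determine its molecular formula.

C11H23NO3S

Atom tally by fragment:
  cyclohexane ring core → C:6 H:12
  (− 4 ring H displaced by substituents)
  + N(CH3)2 → N:1 C:2 H:6
  + SO3H → S:1 O:3 H:1
  + CH3 → C:1 H:3
  + C2H5 → C:2 H:5
Element totals:
  C: 11
  H: 23
  N: 1
  O: 3
  S: 1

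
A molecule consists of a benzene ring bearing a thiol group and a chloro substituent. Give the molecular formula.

C6H5ClS

Atom tally by fragment:
  benzene ring core → C:6 H:6
  (− 2 ring H displaced by substituents)
  + SH → S:1 H:1
  + Cl → Cl:1
Element totals:
  C: 6
  H: 5
  Cl: 1
  S: 1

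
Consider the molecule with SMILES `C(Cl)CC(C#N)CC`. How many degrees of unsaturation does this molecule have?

Atom tally by fragment:
  ClCH2 → C:1 H:2 Cl:1
  CH2 → C:1 H:2
  CH(CN) → C:2 H:1 N:1
  CH2 → C:1 H:2
  CH3 → C:1 H:3
Element totals:
  C: 6
  H: 10
  Cl: 1
  N: 1
Molecular formula: C6H10ClN.
DoU = (2C + 2 + N − H − X) / 2 = (2·6 + 2 + 1 − 10 − 1) / 2 = 2.

2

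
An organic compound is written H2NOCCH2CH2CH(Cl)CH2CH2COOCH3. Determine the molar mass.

207.65 g/mol

Element totals:
  C: 8
  H: 14
  Cl: 1
  N: 1
  O: 3
Molecular formula: C8H14ClNO3.
  M = 8(12.011) + 14(1.008) + 35.45 + 14.007 + 3(15.999)
    = 96.088 + 14.112 + 35.450 + 14.007 + 47.997 = 207.654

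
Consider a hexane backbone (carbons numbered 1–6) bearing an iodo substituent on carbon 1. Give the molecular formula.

C6H13I

Atom tally by fragment:
  ICH2 → C:1 H:2 I:1
  CH2 → C:1 H:2
  CH2 → C:1 H:2
  CH2 → C:1 H:2
  CH2 → C:1 H:2
  CH3 → C:1 H:3
Element totals:
  C: 6
  H: 13
  I: 1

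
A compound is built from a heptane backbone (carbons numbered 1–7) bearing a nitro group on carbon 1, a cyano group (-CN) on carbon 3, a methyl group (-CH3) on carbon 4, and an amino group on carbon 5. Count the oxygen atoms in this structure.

2

Atom tally by fragment:
  O2NCH2 → C:1 H:2 N:1 O:2
  CH2 → C:1 H:2
  CH(CN) → C:2 H:1 N:1
  CH(CH3) → C:2 H:4
  CH(NH2) → C:1 H:3 N:1
  CH2 → C:1 H:2
  CH3 → C:1 H:3
Element totals:
  C: 9
  H: 17
  N: 3
  O: 2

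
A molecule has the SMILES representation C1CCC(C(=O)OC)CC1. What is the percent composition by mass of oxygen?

Atom tally by fragment:
  cyclohexane ring core → C:6 H:12
  (− 1 ring H displaced by substituents)
  + COOCH3 → C:2 H:3 O:2
Element totals:
  C: 8
  H: 14
  O: 2
Molecular formula: C8H14O2.
Molar mass = 142.198 g/mol.
Mass from O: 2 × 15.999 = 31.998 g/mol.
%O = 31.998 / 142.198 × 100 = 22.50%.

22.50%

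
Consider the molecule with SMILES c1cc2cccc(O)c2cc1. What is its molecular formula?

C10H8O

Atom tally by fragment:
  naphthalene ring system core → C:10 H:8
  (− 1 ring H displaced by substituents)
  + OH → O:1 H:1
Element totals:
  C: 10
  H: 8
  O: 1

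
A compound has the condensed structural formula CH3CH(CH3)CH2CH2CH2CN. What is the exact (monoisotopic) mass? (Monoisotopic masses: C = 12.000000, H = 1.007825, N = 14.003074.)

Element totals:
  C: 7
  H: 13
  N: 1
Molecular formula: C7H13N.
  M = 7(12.0) + 13(1.007825) + 14.003074
    = 84.000000 + 13.101725 + 14.003074 = 111.104799

111.1048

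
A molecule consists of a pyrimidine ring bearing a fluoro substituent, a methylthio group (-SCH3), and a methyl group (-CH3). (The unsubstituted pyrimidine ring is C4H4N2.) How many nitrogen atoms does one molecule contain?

2

Atom tally by fragment:
  pyrimidine ring core → C:4 H:4 N:2
  (− 3 ring H displaced by substituents)
  + F → F:1
  + SCH3 → C:1 H:3 S:1
  + CH3 → C:1 H:3
Element totals:
  C: 6
  H: 7
  F: 1
  N: 2
  S: 1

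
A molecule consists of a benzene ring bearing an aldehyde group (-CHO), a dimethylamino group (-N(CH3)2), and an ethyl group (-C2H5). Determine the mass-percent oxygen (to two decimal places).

9.03%

Atom tally by fragment:
  benzene ring core → C:6 H:6
  (− 3 ring H displaced by substituents)
  + CHO → C:1 H:1 O:1
  + N(CH3)2 → N:1 C:2 H:6
  + C2H5 → C:2 H:5
Element totals:
  C: 11
  H: 15
  N: 1
  O: 1
Molecular formula: C11H15NO.
Molar mass = 177.247 g/mol.
Mass from O: 1 × 15.999 = 15.999 g/mol.
%O = 15.999 / 177.247 × 100 = 9.03%.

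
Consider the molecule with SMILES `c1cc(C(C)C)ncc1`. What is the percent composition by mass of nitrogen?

11.56%

Atom tally by fragment:
  pyridine ring core → C:5 H:5 N:1
  (− 1 ring H displaced by substituents)
  + CH(CH3)2 → C:3 H:7
Element totals:
  C: 8
  H: 11
  N: 1
Molecular formula: C8H11N.
Molar mass = 121.183 g/mol.
Mass from N: 1 × 14.007 = 14.007 g/mol.
%N = 14.007 / 121.183 × 100 = 11.56%.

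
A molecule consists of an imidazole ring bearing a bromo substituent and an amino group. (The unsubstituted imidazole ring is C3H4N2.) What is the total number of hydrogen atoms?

4

Atom tally by fragment:
  imidazole ring core → C:3 H:4 N:2
  (− 2 ring H displaced by substituents)
  + Br → Br:1
  + NH2 → N:1 H:2
Element totals:
  C: 3
  H: 4
  Br: 1
  N: 3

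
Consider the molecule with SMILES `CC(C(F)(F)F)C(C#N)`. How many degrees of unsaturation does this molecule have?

2

Atom tally by fragment:
  CH3 → C:1 H:3
  CH(CF3) → C:2 H:1 F:3
  CH2CN → C:2 H:2 N:1
Element totals:
  C: 5
  H: 6
  F: 3
  N: 1
Molecular formula: C5H6F3N.
DoU = (2C + 2 + N − H − X) / 2 = (2·5 + 2 + 1 − 6 − 3) / 2 = 2.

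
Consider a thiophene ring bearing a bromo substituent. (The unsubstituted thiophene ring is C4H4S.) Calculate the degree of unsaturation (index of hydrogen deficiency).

Atom tally by fragment:
  thiophene ring core → C:4 H:4 S:1
  (− 1 ring H displaced by substituents)
  + Br → Br:1
Element totals:
  C: 4
  H: 3
  Br: 1
  S: 1
Molecular formula: C4H3BrS.
DoU = (2C + 2 + N − H − X) / 2 = (2·4 + 2 + 0 − 3 − 1) / 2 = 3.

3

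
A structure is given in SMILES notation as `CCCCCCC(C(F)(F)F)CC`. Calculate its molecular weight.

Atom tally by fragment:
  CH3 → C:1 H:3
  CH2 → C:1 H:2
  CH2 → C:1 H:2
  CH2 → C:1 H:2
  CH2 → C:1 H:2
  CH2 → C:1 H:2
  CH(CF3) → C:2 H:1 F:3
  CH2 → C:1 H:2
  CH3 → C:1 H:3
Element totals:
  C: 10
  H: 19
  F: 3
Molecular formula: C10H19F3.
  M = 10(12.011) + 19(1.008) + 3(18.998)
    = 120.110 + 19.152 + 56.994 = 196.256

196.26 g/mol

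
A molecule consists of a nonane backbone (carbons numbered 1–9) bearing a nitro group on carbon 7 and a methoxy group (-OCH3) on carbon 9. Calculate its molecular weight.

Atom tally by fragment:
  CH3 → C:1 H:3
  CH2 → C:1 H:2
  CH2 → C:1 H:2
  CH2 → C:1 H:2
  CH2 → C:1 H:2
  CH2 → C:1 H:2
  CH(NO2) → C:1 H:1 N:1 O:2
  CH2 → C:1 H:2
  CH2OCH3 → C:2 H:5 O:1
Element totals:
  C: 10
  H: 21
  N: 1
  O: 3
Molecular formula: C10H21NO3.
  M = 10(12.011) + 21(1.008) + 14.007 + 3(15.999)
    = 120.110 + 21.168 + 14.007 + 47.997 = 203.282

203.28 g/mol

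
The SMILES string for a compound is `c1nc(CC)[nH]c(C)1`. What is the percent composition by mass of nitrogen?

Atom tally by fragment:
  imidazole ring core → C:3 H:4 N:2
  (− 2 ring H displaced by substituents)
  + C2H5 → C:2 H:5
  + CH3 → C:1 H:3
Element totals:
  C: 6
  H: 10
  N: 2
Molecular formula: C6H10N2.
Molar mass = 110.160 g/mol.
Mass from N: 2 × 14.007 = 28.014 g/mol.
%N = 28.014 / 110.160 × 100 = 25.43%.

25.43%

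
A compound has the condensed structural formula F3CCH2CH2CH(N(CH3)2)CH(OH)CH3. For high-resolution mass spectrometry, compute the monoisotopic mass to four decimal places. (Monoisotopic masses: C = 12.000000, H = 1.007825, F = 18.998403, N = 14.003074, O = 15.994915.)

199.1184

Element totals:
  C: 8
  H: 16
  F: 3
  N: 1
  O: 1
Molecular formula: C8H16F3NO.
  M = 8(12.0) + 16(1.007825) + 3(18.998403) + 14.003074 + 15.994915
    = 96.000000 + 16.125200 + 56.995209 + 14.003074 + 15.994915 = 199.118398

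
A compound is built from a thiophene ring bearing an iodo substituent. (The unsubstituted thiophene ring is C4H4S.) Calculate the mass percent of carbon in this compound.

22.87%

Atom tally by fragment:
  thiophene ring core → C:4 H:4 S:1
  (− 1 ring H displaced by substituents)
  + I → I:1
Element totals:
  C: 4
  H: 3
  I: 1
  S: 1
Molecular formula: C4H3IS.
Molar mass = 210.032 g/mol.
Mass from C: 4 × 12.011 = 48.044 g/mol.
%C = 48.044 / 210.032 × 100 = 22.87%.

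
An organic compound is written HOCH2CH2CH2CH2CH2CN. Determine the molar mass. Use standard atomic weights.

113.16 g/mol

Atom tally by fragment:
  HOCH2CH2 → C:2 H:5 O:1
  CH2 → C:1 H:2
  CH2 → C:1 H:2
  CH2CN → C:2 H:2 N:1
Element totals:
  C: 6
  H: 11
  N: 1
  O: 1
Molecular formula: C6H11NO.
  M = 6(12.011) + 11(1.008) + 14.007 + 15.999
    = 72.066 + 11.088 + 14.007 + 15.999 = 113.160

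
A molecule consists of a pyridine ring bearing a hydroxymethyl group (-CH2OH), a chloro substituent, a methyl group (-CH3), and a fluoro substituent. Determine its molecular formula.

Atom tally by fragment:
  pyridine ring core → C:5 H:5 N:1
  (− 4 ring H displaced by substituents)
  + CH2OH → C:1 H:3 O:1
  + Cl → Cl:1
  + CH3 → C:1 H:3
  + F → F:1
Element totals:
  C: 7
  H: 7
  Cl: 1
  F: 1
  N: 1
  O: 1

C7H7ClFNO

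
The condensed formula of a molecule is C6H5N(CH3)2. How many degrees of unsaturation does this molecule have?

Atom tally by fragment:
  benzene ring core → C:6 H:6
  (− 1 ring H displaced by substituents)
  + N(CH3)2 → N:1 C:2 H:6
Element totals:
  C: 8
  H: 11
  N: 1
Molecular formula: C8H11N.
DoU = (2C + 2 + N − H − X) / 2 = (2·8 + 2 + 1 − 11 − 0) / 2 = 4.

4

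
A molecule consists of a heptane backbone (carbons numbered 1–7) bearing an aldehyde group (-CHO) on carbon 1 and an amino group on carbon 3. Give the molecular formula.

Atom tally by fragment:
  OHCCH2 → C:2 H:3 O:1
  CH2 → C:1 H:2
  CH(NH2) → C:1 H:3 N:1
  CH2 → C:1 H:2
  CH2 → C:1 H:2
  CH2 → C:1 H:2
  CH3 → C:1 H:3
Element totals:
  C: 8
  H: 17
  N: 1
  O: 1

C8H17NO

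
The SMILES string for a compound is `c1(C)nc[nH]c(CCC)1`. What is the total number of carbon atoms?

Atom tally by fragment:
  imidazole ring core → C:3 H:4 N:2
  (− 2 ring H displaced by substituents)
  + CH3 → C:1 H:3
  + CH2CH2CH3 → C:3 H:7
Element totals:
  C: 7
  H: 12
  N: 2

7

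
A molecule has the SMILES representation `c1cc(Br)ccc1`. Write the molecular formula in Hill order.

Atom tally by fragment:
  benzene ring core → C:6 H:6
  (− 1 ring H displaced by substituents)
  + Br → Br:1
Element totals:
  C: 6
  H: 5
  Br: 1

C6H5Br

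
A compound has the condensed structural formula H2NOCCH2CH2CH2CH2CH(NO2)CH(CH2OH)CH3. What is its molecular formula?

C9H18N2O4

Atom tally by fragment:
  H2NOCCH2 → C:2 H:4 O:1 N:1
  CH2 → C:1 H:2
  CH2 → C:1 H:2
  CH2 → C:1 H:2
  CH(NO2) → C:1 H:1 N:1 O:2
  CH(CH2OH) → C:2 H:4 O:1
  CH3 → C:1 H:3
Element totals:
  C: 9
  H: 18
  N: 2
  O: 4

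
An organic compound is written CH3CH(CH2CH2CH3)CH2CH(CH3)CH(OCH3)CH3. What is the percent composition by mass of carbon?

76.68%

Element totals:
  C: 11
  H: 24
  O: 1
Molecular formula: C11H24O.
Molar mass = 172.312 g/mol.
Mass from C: 11 × 12.011 = 132.121 g/mol.
%C = 132.121 / 172.312 × 100 = 76.68%.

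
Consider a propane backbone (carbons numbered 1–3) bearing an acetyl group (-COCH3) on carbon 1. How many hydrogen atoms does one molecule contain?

10

Atom tally by fragment:
  CH3COCH2 → C:3 H:5 O:1
  CH2 → C:1 H:2
  CH3 → C:1 H:3
Element totals:
  C: 5
  H: 10
  O: 1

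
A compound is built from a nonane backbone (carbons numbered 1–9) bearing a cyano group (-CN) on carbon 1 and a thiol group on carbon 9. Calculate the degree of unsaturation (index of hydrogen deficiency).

2

Atom tally by fragment:
  NCCH2 → C:2 H:2 N:1
  CH2 → C:1 H:2
  CH2 → C:1 H:2
  CH2 → C:1 H:2
  CH2 → C:1 H:2
  CH2 → C:1 H:2
  CH2 → C:1 H:2
  CH2 → C:1 H:2
  CH2SH → C:1 H:3 S:1
Element totals:
  C: 10
  H: 19
  N: 1
  S: 1
Molecular formula: C10H19NS.
DoU = (2C + 2 + N − H − X) / 2 = (2·10 + 2 + 1 − 19 − 0) / 2 = 2.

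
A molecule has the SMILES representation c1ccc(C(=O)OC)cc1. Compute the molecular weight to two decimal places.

Atom tally by fragment:
  benzene ring core → C:6 H:6
  (− 1 ring H displaced by substituents)
  + COOCH3 → C:2 H:3 O:2
Element totals:
  C: 8
  H: 8
  O: 2
Molecular formula: C8H8O2.
  M = 8(12.011) + 8(1.008) + 2(15.999)
    = 96.088 + 8.064 + 31.998 = 136.150

136.15 g/mol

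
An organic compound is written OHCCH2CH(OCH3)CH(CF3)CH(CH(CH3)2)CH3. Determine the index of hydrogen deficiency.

Element totals:
  C: 11
  H: 19
  F: 3
  O: 2
Molecular formula: C11H19F3O2.
DoU = (2C + 2 + N − H − X) / 2 = (2·11 + 2 + 0 − 19 − 3) / 2 = 1.

1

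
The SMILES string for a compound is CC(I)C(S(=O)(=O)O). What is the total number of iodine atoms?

Atom tally by fragment:
  CH3 → C:1 H:3
  CH(I) → C:1 H:1 I:1
  CH2SO3H → C:1 H:3 S:1 O:3
Element totals:
  C: 3
  H: 7
  I: 1
  O: 3
  S: 1

1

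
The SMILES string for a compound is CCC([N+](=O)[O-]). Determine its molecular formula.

Atom tally by fragment:
  CH3 → C:1 H:3
  CH2 → C:1 H:2
  CH2NO2 → C:1 H:2 N:1 O:2
Element totals:
  C: 3
  H: 7
  N: 1
  O: 2

C3H7NO2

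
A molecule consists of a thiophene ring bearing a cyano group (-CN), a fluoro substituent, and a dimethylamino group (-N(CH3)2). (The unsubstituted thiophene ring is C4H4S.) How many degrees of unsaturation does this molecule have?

Atom tally by fragment:
  thiophene ring core → C:4 H:4 S:1
  (− 3 ring H displaced by substituents)
  + CN → C:1 N:1
  + F → F:1
  + N(CH3)2 → N:1 C:2 H:6
Element totals:
  C: 7
  H: 7
  F: 1
  N: 2
  S: 1
Molecular formula: C7H7FN2S.
DoU = (2C + 2 + N − H − X) / 2 = (2·7 + 2 + 2 − 7 − 1) / 2 = 5.

5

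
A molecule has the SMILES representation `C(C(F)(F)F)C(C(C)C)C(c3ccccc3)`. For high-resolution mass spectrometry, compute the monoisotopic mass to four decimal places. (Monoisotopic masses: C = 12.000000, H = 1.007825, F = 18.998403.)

230.1282

Atom tally by fragment:
  F3CCH2 → C:2 H:2 F:3
  CH(CH(CH3)2) → C:4 H:8
  CH2C6H5 → C:7 H:7
Element totals:
  C: 13
  H: 17
  F: 3
Molecular formula: C13H17F3.
  M = 13(12.0) + 17(1.007825) + 3(18.998403)
    = 156.000000 + 17.133025 + 56.995209 = 230.128234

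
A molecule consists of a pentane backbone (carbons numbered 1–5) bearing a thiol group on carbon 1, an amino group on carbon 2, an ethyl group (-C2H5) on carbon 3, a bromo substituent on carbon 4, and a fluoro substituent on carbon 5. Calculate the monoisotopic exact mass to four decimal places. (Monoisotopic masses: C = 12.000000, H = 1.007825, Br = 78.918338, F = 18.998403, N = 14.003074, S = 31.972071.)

243.0093

Atom tally by fragment:
  HSCH2 → C:1 H:3 S:1
  CH(NH2) → C:1 H:3 N:1
  CH(C2H5) → C:3 H:6
  CH(Br) → C:1 H:1 Br:1
  CH2F → C:1 H:2 F:1
Element totals:
  C: 7
  H: 15
  Br: 1
  F: 1
  N: 1
  S: 1
Molecular formula: C7H15BrFNS.
  M = 7(12.0) + 15(1.007825) + 78.918338 + 18.998403 + 14.003074 + 31.972071
    = 84.000000 + 15.117375 + 78.918338 + 18.998403 + 14.003074 + 31.972071 = 243.009261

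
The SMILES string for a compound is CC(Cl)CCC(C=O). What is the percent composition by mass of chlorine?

26.34%

Atom tally by fragment:
  CH3 → C:1 H:3
  CH(Cl) → C:1 H:1 Cl:1
  CH2 → C:1 H:2
  CH2 → C:1 H:2
  CH2CHO → C:2 H:3 O:1
Element totals:
  C: 6
  H: 11
  Cl: 1
  O: 1
Molecular formula: C6H11ClO.
Molar mass = 134.603 g/mol.
Mass from Cl: 1 × 35.45 = 35.450 g/mol.
%Cl = 35.450 / 134.603 × 100 = 26.34%.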